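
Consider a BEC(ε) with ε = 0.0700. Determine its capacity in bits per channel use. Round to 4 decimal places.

0.9300 bits

Binary erasure channel: capacity C = 1 − ε.
C = 1 − 0.0700 = 0.9300 bits per channel use.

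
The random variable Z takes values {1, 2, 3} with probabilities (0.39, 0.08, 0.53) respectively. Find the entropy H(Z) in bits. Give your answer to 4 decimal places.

H(Z) = −Σ p·log₂ p.
  −(0.39)·log₂(0.39) = 0.52980
  −(0.08)·log₂(0.08) = 0.29151
  −(0.53)·log₂(0.53) = 0.48545
Sum: 0.52980 + 0.29151 + 0.48545 = 1.3068 bits.

1.3068 bits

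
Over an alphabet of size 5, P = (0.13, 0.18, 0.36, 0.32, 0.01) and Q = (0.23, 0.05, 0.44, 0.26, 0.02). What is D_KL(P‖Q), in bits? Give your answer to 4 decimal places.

0.2073 bits

D(P‖Q) = Σ p·log₂(p/q).
  0.13·log₂(0.13/0.23) = -0.10701
  0.18·log₂(0.18/0.05) = 0.33264
  0.36·log₂(0.36/0.44) = -0.10422
  0.32·log₂(0.32/0.26) = 0.09586
  0.01·log₂(0.01/0.02) = -0.01000
D(P‖Q) = 0.2073 bits.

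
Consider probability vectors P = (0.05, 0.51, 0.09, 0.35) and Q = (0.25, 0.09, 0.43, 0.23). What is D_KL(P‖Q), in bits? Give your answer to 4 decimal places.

D(P‖Q) = Σ p·log₂(p/q).
  0.05·log₂(0.05/0.25) = -0.11610
  0.51·log₂(0.51/0.09) = 1.27628
  0.09·log₂(0.09/0.43) = -0.20307
  0.35·log₂(0.35/0.23) = 0.21200
D(P‖Q) = 1.1691 bits.

1.1691 bits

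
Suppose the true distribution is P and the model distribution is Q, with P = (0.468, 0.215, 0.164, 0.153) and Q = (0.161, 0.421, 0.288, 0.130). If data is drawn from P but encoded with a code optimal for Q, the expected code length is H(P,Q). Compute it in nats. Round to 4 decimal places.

H(P,Q) = −Σ p·ln q.
  −0.468·ln(0.161) = 0.85473
  −0.215·ln(0.421) = 0.18600
  −0.164·ln(0.288) = 0.20415
  −0.153·ln(0.130) = 0.31215
H(P,Q) = 1.5570 nats.

1.5570 nats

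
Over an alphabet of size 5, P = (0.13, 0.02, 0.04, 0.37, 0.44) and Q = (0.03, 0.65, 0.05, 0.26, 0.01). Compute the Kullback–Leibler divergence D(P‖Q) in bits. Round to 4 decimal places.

2.7522 bits

D(P‖Q) = Σ p·log₂(p/q).
  0.13·log₂(0.13/0.03) = 0.27501
  0.02·log₂(0.02/0.65) = -0.10045
  0.04·log₂(0.04/0.05) = -0.01288
  0.37·log₂(0.37/0.26) = 0.18834
  0.44·log₂(0.44/0.01) = 2.40215
D(P‖Q) = 2.7522 bits.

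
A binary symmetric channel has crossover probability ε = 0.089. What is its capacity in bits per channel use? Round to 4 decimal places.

0.5669 bits

Binary symmetric channel: C = 1 − h₂(ε) where h₂ is the binary entropy function.
h₂(0.089) = −0.089·log₂0.089 − 0.911·log₂0.911 = 0.4331.
C = 1 − 0.4331 = 0.5669 bits per channel use.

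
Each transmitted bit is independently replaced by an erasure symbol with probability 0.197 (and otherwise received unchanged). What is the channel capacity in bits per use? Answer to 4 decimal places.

Binary erasure channel: capacity C = 1 − ε.
C = 1 − 0.197 = 0.8030 bits per channel use.

0.8030 bits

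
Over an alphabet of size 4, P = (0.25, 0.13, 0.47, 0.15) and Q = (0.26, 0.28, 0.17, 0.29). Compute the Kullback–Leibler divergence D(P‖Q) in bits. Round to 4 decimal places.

D(P‖Q) = Σ p·log₂(p/q).
  0.25·log₂(0.25/0.26) = -0.01415
  0.13·log₂(0.13/0.28) = -0.14390
  0.47·log₂(0.47/0.17) = 0.68955
  0.15·log₂(0.15/0.29) = -0.14266
D(P‖Q) = 0.3888 bits.

0.3888 bits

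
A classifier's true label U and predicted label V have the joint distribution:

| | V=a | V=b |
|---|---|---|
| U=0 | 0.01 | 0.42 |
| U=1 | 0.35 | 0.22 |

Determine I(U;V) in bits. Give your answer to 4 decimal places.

Marginals: p(U) = (0.4300, 0.5700), p(V) = (0.3600, 0.6400).
I(U;V) = Σ p(x,y)·log₂[p(x,y)/(p(x)p(y))].
  (0,a): 0.01·log₂(0.0646) = -0.03952
  (0,b): 0.42·log₂(1.5262) = 0.25616
  (1,a): 0.35·log₂(1.7057) = 0.26961
  (1,b): 0.22·log₂(0.6031) = -0.16051
Sum = 0.3257 bits.

0.3257 bits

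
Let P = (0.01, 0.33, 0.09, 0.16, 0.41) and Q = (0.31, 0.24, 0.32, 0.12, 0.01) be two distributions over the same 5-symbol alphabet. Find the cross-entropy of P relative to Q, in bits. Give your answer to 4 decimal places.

H(P,Q) = −Σ p·log₂ q.
  −0.01·log₂(0.31) = 0.01690
  −0.33·log₂(0.24) = 0.67943
  −0.09·log₂(0.32) = 0.14795
  −0.16·log₂(0.12) = 0.48942
  −0.41·log₂(0.01) = 2.72398
H(P,Q) = 4.0577 bits.

4.0577 bits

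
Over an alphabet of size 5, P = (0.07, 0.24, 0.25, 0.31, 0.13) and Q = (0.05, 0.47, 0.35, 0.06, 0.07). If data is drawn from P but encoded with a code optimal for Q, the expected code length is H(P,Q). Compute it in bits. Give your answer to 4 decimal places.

H(P,Q) = −Σ p·log₂ q.
  −0.07·log₂(0.05) = 0.30253
  −0.24·log₂(0.47) = 0.26142
  −0.25·log₂(0.35) = 0.37864
  −0.31·log₂(0.06) = 1.25826
  −0.13·log₂(0.07) = 0.49875
H(P,Q) = 2.6996 bits.

2.6996 bits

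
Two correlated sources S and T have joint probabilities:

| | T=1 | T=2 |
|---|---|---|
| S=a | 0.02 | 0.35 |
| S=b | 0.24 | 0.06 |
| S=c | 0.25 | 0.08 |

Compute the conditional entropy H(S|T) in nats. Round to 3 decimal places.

0.813 nats

Marginals: p(S) = (0.3700, 0.3000, 0.3300), p(T) = (0.5100, 0.4900).
H(S|T) = Σ p(T) · H(S|T=·).
  T=1: p=0.5100, H(S|T=1) = 0.8312
  T=2: p=0.4900, H(S|T=2) = 0.7934
Weighted sum = 0.813 nats.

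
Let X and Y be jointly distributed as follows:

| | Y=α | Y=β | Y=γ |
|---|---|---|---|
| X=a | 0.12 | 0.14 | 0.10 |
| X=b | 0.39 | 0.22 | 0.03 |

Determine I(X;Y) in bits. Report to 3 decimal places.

0.093 bits

Marginals: p(X) = (0.3600, 0.6400), p(Y) = (0.5100, 0.3600, 0.1300).
I(X;Y) = H(X) + H(Y) − H(X,Y).
H(X) = 0.9427, H(Y) = 1.4087, H(X,Y) = 2.2585.
I(X;Y) = 0.9427 + 1.4087 − 2.2585 = 0.093 bits.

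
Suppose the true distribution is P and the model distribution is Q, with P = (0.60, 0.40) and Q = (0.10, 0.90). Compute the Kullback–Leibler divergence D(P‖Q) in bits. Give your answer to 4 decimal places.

1.0830 bits

D(P‖Q) = Σ p·log₂(p/q).
  0.60·log₂(0.60/0.10) = 1.55098
  0.40·log₂(0.40/0.90) = -0.46797
D(P‖Q) = 1.0830 bits.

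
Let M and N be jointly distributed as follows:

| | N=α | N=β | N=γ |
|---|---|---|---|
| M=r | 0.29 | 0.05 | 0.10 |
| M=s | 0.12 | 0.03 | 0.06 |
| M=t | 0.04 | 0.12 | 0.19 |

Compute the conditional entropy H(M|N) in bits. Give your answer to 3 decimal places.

Marginals: p(M) = (0.4400, 0.2100, 0.3500), p(N) = (0.4500, 0.2000, 0.3500).
H(M|N) = Σ p(N) · H(M|N=·).
  N=α: p=0.4500, H(M|N=α) = 1.2274
  N=β: p=0.2000, H(M|N=β) = 1.3527
  N=γ: p=0.3500, H(M|N=γ) = 1.4310
Weighted sum = 1.324 bits.

1.324 bits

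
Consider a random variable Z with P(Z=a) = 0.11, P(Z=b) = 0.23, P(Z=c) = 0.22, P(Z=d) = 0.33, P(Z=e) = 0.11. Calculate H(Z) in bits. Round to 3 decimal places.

2.197 bits

H(Z) = −Σ p·log₂ p.
  −(0.11)·log₂(0.11) = 0.3503
  −(0.23)·log₂(0.23) = 0.4877
  −(0.22)·log₂(0.22) = 0.4806
  −(0.33)·log₂(0.33) = 0.5278
  −(0.11)·log₂(0.11) = 0.3503
Sum: 0.3503 + 0.4877 + 0.4806 + 0.5278 + 0.3503 = 2.197 bits.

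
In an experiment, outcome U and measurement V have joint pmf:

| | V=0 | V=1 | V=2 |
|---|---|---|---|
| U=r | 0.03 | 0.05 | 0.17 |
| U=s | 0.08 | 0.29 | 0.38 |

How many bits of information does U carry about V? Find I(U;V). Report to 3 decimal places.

Marginals: p(U) = (0.2500, 0.7500), p(V) = (0.1100, 0.3400, 0.5500).
I(U;V) = H(U) + H(V) − H(U,V).
H(U) = 0.8113, H(V) = 1.3538, H(U,V) = 2.1423.
I(U;V) = 0.8113 + 1.3538 − 2.1423 = 0.023 bits.

0.023 bits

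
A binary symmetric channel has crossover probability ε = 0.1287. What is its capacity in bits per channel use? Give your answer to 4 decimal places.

Binary symmetric channel: C = 1 − h₂(ε) where h₂ is the binary entropy function.
h₂(0.1287) = −0.1287·log₂0.1287 − 0.8713·log₂0.8713 = 0.5539.
C = 1 − 0.5539 = 0.4461 bits per channel use.

0.4461 bits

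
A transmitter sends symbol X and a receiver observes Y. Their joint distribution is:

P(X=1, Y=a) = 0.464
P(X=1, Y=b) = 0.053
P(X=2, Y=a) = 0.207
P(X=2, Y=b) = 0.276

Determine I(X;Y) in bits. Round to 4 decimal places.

0.1915 bits

Marginals: p(X) = (0.5170, 0.4830), p(Y) = (0.6710, 0.3290).
I(X;Y) = H(X) + H(Y) − H(X,Y).
H(X) = 0.9992, H(Y) = 0.9139, H(X,Y) = 1.7216.
I(X;Y) = 0.9992 + 0.9139 − 1.7216 = 0.1915 bits.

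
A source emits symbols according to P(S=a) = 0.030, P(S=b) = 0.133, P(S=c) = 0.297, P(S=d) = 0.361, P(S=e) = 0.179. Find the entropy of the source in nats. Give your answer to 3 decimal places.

1.410 nats

H(S) = −Σ p·ln p.
  −(0.030)·ln(0.030) = 0.1052
  −(0.133)·ln(0.133) = 0.2683
  −(0.297)·ln(0.297) = 0.3606
  −(0.361)·ln(0.361) = 0.3678
  −(0.179)·ln(0.179) = 0.3079
Sum: 0.1052 + 0.2683 + 0.3606 + 0.3678 + 0.3079 = 1.410 nats.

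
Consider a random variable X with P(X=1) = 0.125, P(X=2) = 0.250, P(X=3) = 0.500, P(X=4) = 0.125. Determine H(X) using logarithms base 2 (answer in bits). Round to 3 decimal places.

1.750 bits

H(X) = −Σ p·log₂ p.
  −(0.125)·log₂(0.125) = 0.3750
  −(0.250)·log₂(0.250) = 0.5000
  −(0.500)·log₂(0.500) = 0.5000
  −(0.125)·log₂(0.125) = 0.3750
Sum: 0.3750 + 0.5000 + 0.5000 + 0.3750 = 1.750 bits.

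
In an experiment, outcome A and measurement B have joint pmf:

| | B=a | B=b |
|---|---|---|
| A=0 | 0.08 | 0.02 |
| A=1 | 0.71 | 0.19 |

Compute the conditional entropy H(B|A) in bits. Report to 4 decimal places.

0.7414 bits

Marginals: p(A) = (0.1000, 0.9000), p(B) = (0.7900, 0.2100).
H(B|A) = Σ p(A) · H(B|A=·).
  A=0: p=0.1000, H(B|A=0) = 0.7219
  A=1: p=0.9000, H(B|A=1) = 0.7436
Weighted sum = 0.7414 bits.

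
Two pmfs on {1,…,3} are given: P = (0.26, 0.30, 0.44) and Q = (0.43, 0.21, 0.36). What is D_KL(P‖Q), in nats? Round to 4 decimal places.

D(P‖Q) = Σ p·ln(p/q).
  0.26·ln(0.26/0.43) = -0.13081
  0.30·ln(0.30/0.21) = 0.10700
  0.44·ln(0.44/0.36) = 0.08830
D(P‖Q) = 0.0645 nats.

0.0645 nats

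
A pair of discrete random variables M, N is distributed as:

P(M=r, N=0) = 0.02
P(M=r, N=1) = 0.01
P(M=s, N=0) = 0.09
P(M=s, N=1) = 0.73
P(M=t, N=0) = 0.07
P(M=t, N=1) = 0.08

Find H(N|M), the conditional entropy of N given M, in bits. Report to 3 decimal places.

Chain rule: H(N|M) = H(M,N) − H(M).
Marginals: p(M) = (0.0300, 0.8200, 0.1500), p(N) = (0.1800, 0.8200).
H(M,N) = 1.3835 bits; H(M) = 0.7971 bits.
H(N|M) = 1.3835 − 0.7971 = 0.586 bits.

0.586 bits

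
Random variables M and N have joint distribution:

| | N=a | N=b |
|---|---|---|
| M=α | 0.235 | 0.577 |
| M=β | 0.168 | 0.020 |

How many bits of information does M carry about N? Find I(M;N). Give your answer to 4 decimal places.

0.1760 bits

Marginals: p(M) = (0.8120, 0.1880), p(N) = (0.4030, 0.5970).
I(M;N) = H(M) + H(N) − H(M,N).
H(M) = 0.6973, H(N) = 0.9727, H(M,N) = 1.4940.
I(M;N) = 0.6973 + 0.9727 − 1.4940 = 0.1760 bits.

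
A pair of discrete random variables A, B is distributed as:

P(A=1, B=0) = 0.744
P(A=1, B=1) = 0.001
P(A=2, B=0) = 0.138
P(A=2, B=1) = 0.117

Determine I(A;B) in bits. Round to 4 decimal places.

0.2589 bits

Marginals: p(A) = (0.7450, 0.2550), p(B) = (0.8820, 0.1180).
I(A;B) = H(A) + H(B) − H(A,B).
H(A) = 0.8191, H(B) = 0.5236, H(A,B) = 1.0838.
I(A;B) = 0.8191 + 0.5236 − 1.0838 = 0.2589 bits.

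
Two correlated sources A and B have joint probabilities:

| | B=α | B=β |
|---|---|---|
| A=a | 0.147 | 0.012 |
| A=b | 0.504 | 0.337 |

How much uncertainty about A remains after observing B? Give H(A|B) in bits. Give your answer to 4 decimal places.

0.5770 bits

Marginals: p(A) = (0.1590, 0.8410), p(B) = (0.6510, 0.3490).
H(A|B) = Σ p(B) · H(A|B=·).
  B=α: p=0.6510, H(A|B=α) = 0.7706
  B=β: p=0.3490, H(A|B=β) = 0.2159
Weighted sum = 0.5770 bits.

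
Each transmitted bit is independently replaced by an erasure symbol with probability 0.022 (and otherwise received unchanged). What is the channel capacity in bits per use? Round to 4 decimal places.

Binary erasure channel: capacity C = 1 − ε.
C = 1 − 0.022 = 0.9780 bits per channel use.

0.9780 bits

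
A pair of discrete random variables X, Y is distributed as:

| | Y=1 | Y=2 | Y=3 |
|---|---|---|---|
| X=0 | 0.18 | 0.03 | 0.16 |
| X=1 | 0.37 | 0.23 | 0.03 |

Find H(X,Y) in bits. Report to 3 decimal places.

H(X,Y) = −Σ p(x,y)·log₂ p(x,y) over all 6 cells.
  cell (0,1): −0.18·log₂0.18 = 0.4453
  cell (0,2): −0.03·log₂0.03 = 0.1518
  cell (0,3): −0.16·log₂0.16 = 0.4230
  cell (1,1): −0.37·log₂0.37 = 0.5307
  cell (1,2): −0.23·log₂0.23 = 0.4877
  cell (1,3): −0.03·log₂0.03 = 0.1518
Sum = 2.190 bits.

2.190 bits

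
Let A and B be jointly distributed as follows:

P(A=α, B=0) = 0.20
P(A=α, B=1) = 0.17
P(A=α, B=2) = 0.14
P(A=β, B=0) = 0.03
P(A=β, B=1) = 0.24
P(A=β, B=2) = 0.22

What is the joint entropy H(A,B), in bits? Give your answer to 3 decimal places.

2.423 bits

H(A,B) = −Σ p(x,y)·log₂ p(x,y) over all 6 cells.
  cell (α,0): −0.20·log₂0.20 = 0.4644
  cell (α,1): −0.17·log₂0.17 = 0.4346
  cell (α,2): −0.14·log₂0.14 = 0.3971
  cell (β,0): −0.03·log₂0.03 = 0.1518
  cell (β,1): −0.24·log₂0.24 = 0.4941
  cell (β,2): −0.22·log₂0.22 = 0.4806
Sum = 2.423 bits.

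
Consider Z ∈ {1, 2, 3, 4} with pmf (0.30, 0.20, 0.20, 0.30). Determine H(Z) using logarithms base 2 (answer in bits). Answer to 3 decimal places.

H(Z) = −Σ p·log₂ p.
  −(0.30)·log₂(0.30) = 0.5211
  −(0.20)·log₂(0.20) = 0.4644
  −(0.20)·log₂(0.20) = 0.4644
  −(0.30)·log₂(0.30) = 0.5211
Sum: 0.5211 + 0.4644 + 0.4644 + 0.5211 = 1.971 bits.

1.971 bits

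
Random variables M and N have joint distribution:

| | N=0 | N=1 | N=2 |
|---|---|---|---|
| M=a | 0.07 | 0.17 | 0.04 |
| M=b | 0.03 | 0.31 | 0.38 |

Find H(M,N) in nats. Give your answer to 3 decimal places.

1.452 nats

H(M,N) = −Σ p(x,y)·ln p(x,y) over all 6 cells.
  cell (a,0): −0.07·ln0.07 = 0.1861
  cell (a,1): −0.17·ln0.17 = 0.3012
  cell (a,2): −0.04·ln0.04 = 0.1288
  cell (b,0): −0.03·ln0.03 = 0.1052
  cell (b,1): −0.31·ln0.31 = 0.3631
  cell (b,2): −0.38·ln0.38 = 0.3677
Sum = 1.452 nats.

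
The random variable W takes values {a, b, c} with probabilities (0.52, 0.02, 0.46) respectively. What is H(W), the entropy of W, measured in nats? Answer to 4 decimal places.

0.7755 nats

H(W) = −Σ p·ln p.
  −(0.52)·ln(0.52) = 0.34004
  −(0.02)·ln(0.02) = 0.07824
  −(0.46)·ln(0.46) = 0.35720
Sum: 0.34004 + 0.07824 + 0.35720 = 0.7755 nats.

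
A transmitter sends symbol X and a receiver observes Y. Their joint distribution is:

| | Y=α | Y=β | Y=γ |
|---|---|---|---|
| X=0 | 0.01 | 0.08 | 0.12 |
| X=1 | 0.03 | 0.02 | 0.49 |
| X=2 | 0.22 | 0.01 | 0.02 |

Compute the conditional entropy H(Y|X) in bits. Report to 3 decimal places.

Marginals: p(X) = (0.2100, 0.5400, 0.2500), p(Y) = (0.2600, 0.1100, 0.6300).
H(Y|X) = Σ p(X) · H(Y|X=·).
  X=0: p=0.2100, H(Y|X=0) = 1.2009
  X=1: p=0.5400, H(Y|X=1) = 0.5350
  X=2: p=0.2500, H(Y|X=2) = 0.6396
Weighted sum = 0.701 bits.

0.701 bits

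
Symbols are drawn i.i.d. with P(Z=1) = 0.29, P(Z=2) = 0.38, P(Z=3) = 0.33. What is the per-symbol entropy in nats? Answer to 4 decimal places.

H(Z) = −Σ p·ln p.
  −(0.29)·ln(0.29) = 0.35898
  −(0.38)·ln(0.38) = 0.36768
  −(0.33)·ln(0.33) = 0.36586
Sum: 0.35898 + 0.36768 + 0.36586 = 1.0925 nats.

1.0925 nats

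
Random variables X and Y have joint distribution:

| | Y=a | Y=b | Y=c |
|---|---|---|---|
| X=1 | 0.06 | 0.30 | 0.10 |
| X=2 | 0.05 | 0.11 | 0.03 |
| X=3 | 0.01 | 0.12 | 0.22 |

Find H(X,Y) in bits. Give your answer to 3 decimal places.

2.729 bits

H(X,Y) = −Σ p(x,y)·log₂ p(x,y) over all 9 cells.
  cell (1,a): −0.06·log₂0.06 = 0.2435
  cell (1,b): −0.30·log₂0.30 = 0.5211
  cell (1,c): −0.10·log₂0.10 = 0.3322
  cell (2,a): −0.05·log₂0.05 = 0.2161
  cell (2,b): −0.11·log₂0.11 = 0.3503
  cell (2,c): −0.03·log₂0.03 = 0.1518
  cell (3,a): −0.01·log₂0.01 = 0.0664
  cell (3,b): −0.12·log₂0.12 = 0.3671
  cell (3,c): −0.22·log₂0.22 = 0.4806
Sum = 2.729 bits.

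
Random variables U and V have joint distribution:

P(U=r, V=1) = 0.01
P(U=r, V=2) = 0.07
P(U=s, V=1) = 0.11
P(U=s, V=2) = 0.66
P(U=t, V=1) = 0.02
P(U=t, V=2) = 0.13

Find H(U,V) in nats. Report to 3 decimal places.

H(U,V) = −Σ p(x,y)·ln p(x,y) over all 6 cells.
  cell (r,1): −0.01·ln0.01 = 0.0461
  cell (r,2): −0.07·ln0.07 = 0.1861
  cell (s,1): −0.11·ln0.11 = 0.2428
  cell (s,2): −0.66·ln0.66 = 0.2742
  cell (t,1): −0.02·ln0.02 = 0.0782
  cell (t,2): −0.13·ln0.13 = 0.2652
Sum = 1.093 nats.

1.093 nats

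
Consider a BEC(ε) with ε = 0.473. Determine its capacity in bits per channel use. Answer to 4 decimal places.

0.5270 bits

Binary erasure channel: capacity C = 1 − ε.
C = 1 − 0.473 = 0.5270 bits per channel use.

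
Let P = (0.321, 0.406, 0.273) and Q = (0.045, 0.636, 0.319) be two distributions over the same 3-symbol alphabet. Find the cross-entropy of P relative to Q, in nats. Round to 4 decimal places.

H(P,Q) = −Σ p·ln q.
  −0.321·ln(0.045) = 0.99545
  −0.406·ln(0.636) = 0.18374
  −0.273·ln(0.319) = 0.31192
H(P,Q) = 1.4911 nats.

1.4911 nats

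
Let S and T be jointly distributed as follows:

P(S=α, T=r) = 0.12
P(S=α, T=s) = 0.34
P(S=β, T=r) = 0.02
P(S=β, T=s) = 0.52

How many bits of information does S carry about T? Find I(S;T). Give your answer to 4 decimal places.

0.0799 bits

Marginals: p(S) = (0.4600, 0.5400), p(T) = (0.1400, 0.8600).
I(S;T) = H(S) + H(T) − H(S,T).
H(S) = 0.9954, H(T) = 0.5842, H(S,T) = 1.4997.
I(S;T) = 0.9954 + 0.5842 − 1.4997 = 0.0799 bits.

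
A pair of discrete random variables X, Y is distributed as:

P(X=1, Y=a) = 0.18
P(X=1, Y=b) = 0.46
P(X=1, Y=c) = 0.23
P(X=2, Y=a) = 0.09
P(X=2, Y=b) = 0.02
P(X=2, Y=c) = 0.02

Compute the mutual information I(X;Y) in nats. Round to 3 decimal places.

0.062 nats

Marginals: p(X) = (0.8700, 0.1300), p(Y) = (0.2700, 0.4800, 0.2500).
I(X;Y) = Σ p(x,y)·ln[p(x,y)/(p(x)p(y))].
  (1,a): 0.18·ln(0.7663) = -0.0479
  (1,b): 0.46·ln(1.1015) = 0.0445
  (1,c): 0.23·ln(1.0575) = 0.0129
  (2,a): 0.09·ln(2.5641) = 0.0847
  (2,b): 0.02·ln(0.3205) = -0.0228
  (2,c): 0.02·ln(0.6154) = -0.0097
Sum = 0.062 nats.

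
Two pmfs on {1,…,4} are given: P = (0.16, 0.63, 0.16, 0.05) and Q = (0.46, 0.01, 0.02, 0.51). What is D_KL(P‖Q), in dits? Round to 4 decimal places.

D(P‖Q) = Σ p·log₁₀(p/q).
  0.16·log₁₀(0.16/0.46) = -0.07338
  0.63·log₁₀(0.63/0.01) = 1.13358
  0.16·log₁₀(0.16/0.02) = 0.14449
  0.05·log₁₀(0.05/0.51) = -0.05043
D(P‖Q) = 1.1543 dits.

1.1543 dits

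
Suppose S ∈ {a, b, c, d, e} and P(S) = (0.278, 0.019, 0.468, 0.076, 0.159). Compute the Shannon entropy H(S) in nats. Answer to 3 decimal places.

1.275 nats

H(S) = −Σ p·ln p.
  −(0.278)·ln(0.278) = 0.3559
  −(0.019)·ln(0.019) = 0.0753
  −(0.468)·ln(0.468) = 0.3553
  −(0.076)·ln(0.076) = 0.1959
  −(0.159)·ln(0.159) = 0.2924
Sum: 0.3559 + 0.0753 + 0.3553 + 0.1959 + 0.2924 = 1.275 nats.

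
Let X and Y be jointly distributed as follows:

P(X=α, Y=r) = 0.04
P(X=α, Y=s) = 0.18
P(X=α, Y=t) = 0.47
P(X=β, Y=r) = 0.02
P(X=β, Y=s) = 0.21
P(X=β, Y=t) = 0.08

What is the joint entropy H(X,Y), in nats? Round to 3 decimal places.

1.400 nats

H(X,Y) = −Σ p(x,y)·ln p(x,y) over all 6 cells.
  cell (α,r): −0.04·ln0.04 = 0.1288
  cell (α,s): −0.18·ln0.18 = 0.3087
  cell (α,t): −0.47·ln0.47 = 0.3549
  cell (β,r): −0.02·ln0.02 = 0.0782
  cell (β,s): −0.21·ln0.21 = 0.3277
  cell (β,t): −0.08·ln0.08 = 0.2021
Sum = 1.400 nats.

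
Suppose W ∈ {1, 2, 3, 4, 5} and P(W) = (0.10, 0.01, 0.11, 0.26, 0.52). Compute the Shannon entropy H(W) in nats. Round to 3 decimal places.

H(W) = −Σ p·ln p.
  −(0.10)·ln(0.10) = 0.2303
  −(0.01)·ln(0.01) = 0.0461
  −(0.11)·ln(0.11) = 0.2428
  −(0.26)·ln(0.26) = 0.3502
  −(0.52)·ln(0.52) = 0.3400
Sum: 0.2303 + 0.0461 + 0.2428 + 0.3502 + 0.3400 = 1.209 nats.

1.209 nats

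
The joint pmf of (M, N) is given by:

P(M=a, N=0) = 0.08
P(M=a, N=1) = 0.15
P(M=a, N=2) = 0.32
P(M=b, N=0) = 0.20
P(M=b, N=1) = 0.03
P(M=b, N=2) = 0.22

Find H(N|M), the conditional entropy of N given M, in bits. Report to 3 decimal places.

Marginals: p(M) = (0.5500, 0.4500), p(N) = (0.2800, 0.1800, 0.5400).
H(N|M) = Σ p(M) · H(N|M=·).
  M=a: p=0.5500, H(N|M=a) = 1.3704
  M=b: p=0.4500, H(N|M=b) = 1.2852
Weighted sum = 1.332 bits.

1.332 bits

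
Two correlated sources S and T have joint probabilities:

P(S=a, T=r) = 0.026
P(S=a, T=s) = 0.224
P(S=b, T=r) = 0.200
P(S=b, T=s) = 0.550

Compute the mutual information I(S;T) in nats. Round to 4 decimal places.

0.0160 nats

Marginals: p(S) = (0.2500, 0.7500), p(T) = (0.2260, 0.7740).
I(S;T) = H(S) + H(T) − H(S,T).
H(S) = 0.5623, H(T) = 0.5344, H(S,T) = 1.0807.
I(S;T) = 0.5623 + 0.5344 − 1.0807 = 0.0160 nats.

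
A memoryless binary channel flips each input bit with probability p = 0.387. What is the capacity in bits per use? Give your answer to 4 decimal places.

Binary symmetric channel: C = 1 − h₂(ε) where h₂ is the binary entropy function.
h₂(0.387) = −0.387·log₂0.387 − 0.613·log₂0.613 = 0.9628.
C = 1 − 0.9628 = 0.0372 bits per channel use.

0.0372 bits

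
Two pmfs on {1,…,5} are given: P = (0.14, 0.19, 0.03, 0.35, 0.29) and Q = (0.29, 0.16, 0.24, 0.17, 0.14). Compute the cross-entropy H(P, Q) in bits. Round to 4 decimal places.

2.5314 bits

H(P,Q) = −Σ p·log₂ q.
  −0.14·log₂(0.29) = 0.25002
  −0.19·log₂(0.16) = 0.50233
  −0.03·log₂(0.24) = 0.06177
  −0.35·log₂(0.17) = 0.89474
  −0.29·log₂(0.14) = 0.82259
H(P,Q) = 2.5314 bits.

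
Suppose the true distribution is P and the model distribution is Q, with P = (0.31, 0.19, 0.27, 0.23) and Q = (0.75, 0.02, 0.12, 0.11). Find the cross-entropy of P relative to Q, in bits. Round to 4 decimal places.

H(P,Q) = −Σ p·log₂ q.
  −0.31·log₂(0.75) = 0.12866
  −0.19·log₂(0.02) = 1.07233
  −0.27·log₂(0.12) = 0.82590
  −0.23·log₂(0.11) = 0.73242
H(P,Q) = 2.7593 bits.

2.7593 bits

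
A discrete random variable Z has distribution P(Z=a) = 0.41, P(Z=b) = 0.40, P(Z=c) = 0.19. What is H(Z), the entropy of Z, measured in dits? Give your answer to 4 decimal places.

0.4550 dits

H(Z) = −Σ p·log₁₀ p.
  −(0.41)·log₁₀(0.41) = 0.15876
  −(0.40)·log₁₀(0.40) = 0.15918
  −(0.19)·log₁₀(0.19) = 0.13704
Sum: 0.15876 + 0.15918 + 0.13704 = 0.4550 dits.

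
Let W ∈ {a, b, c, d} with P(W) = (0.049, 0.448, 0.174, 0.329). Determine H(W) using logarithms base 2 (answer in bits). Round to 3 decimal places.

H(W) = −Σ p·log₂ p.
  −(0.049)·log₂(0.049) = 0.2132
  −(0.448)·log₂(0.448) = 0.5190
  −(0.174)·log₂(0.174) = 0.4390
  −(0.329)·log₂(0.329) = 0.5277
Sum: 0.2132 + 0.5190 + 0.4390 + 0.5277 = 1.699 bits.

1.699 bits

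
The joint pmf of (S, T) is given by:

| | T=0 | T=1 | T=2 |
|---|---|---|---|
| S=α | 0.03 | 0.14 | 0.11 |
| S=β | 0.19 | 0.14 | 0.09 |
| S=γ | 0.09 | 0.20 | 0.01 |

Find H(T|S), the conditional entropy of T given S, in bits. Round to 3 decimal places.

Marginals: p(S) = (0.2800, 0.4200, 0.3000), p(T) = (0.3100, 0.4800, 0.2100).
H(T|S) = Σ p(S) · H(T|S=·).
  S=α: p=0.2800, H(T|S=α) = 1.3748
  S=β: p=0.4200, H(T|S=β) = 1.5222
  S=γ: p=0.3000, H(T|S=γ) = 1.0746
Weighted sum = 1.347 bits.

1.347 bits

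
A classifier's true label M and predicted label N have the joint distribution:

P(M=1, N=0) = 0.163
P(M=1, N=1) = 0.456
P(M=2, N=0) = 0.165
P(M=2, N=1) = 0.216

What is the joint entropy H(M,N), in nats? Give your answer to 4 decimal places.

1.2821 nats

H(M,N) = −Σ p(x,y)·ln p(x,y) over all 4 cells.
  cell (1,0): −0.163·ln0.163 = 0.29568
  cell (1,1): −0.456·ln0.456 = 0.35808
  cell (2,0): −0.165·ln0.165 = 0.29730
  cell (2,1): −0.216·ln0.216 = 0.33102
Sum = 1.2821 nats.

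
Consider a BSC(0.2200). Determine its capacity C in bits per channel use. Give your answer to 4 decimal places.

0.2398 bits

Binary symmetric channel: C = 1 − h₂(ε) where h₂ is the binary entropy function.
h₂(0.2200) = −0.2200·log₂0.2200 − 0.7800·log₂0.7800 = 0.7602.
C = 1 − 0.7602 = 0.2398 bits per channel use.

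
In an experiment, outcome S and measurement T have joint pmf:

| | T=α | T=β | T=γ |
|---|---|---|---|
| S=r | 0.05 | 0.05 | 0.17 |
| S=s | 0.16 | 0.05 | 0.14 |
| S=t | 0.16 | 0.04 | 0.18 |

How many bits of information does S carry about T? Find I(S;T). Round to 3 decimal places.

0.046 bits

Marginals: p(S) = (0.2700, 0.3500, 0.3800), p(T) = (0.3700, 0.1400, 0.4900).
I(S;T) = Σ p(x,y)·log₂[p(x,y)/(p(x)p(y))].
  (r,α): 0.05·log₂(0.5005) = -0.0499
  (r,β): 0.05·log₂(1.3228) = 0.0202
  (r,γ): 0.17·log₂(1.2850) = 0.0615
  (s,α): 0.16·log₂(1.2355) = 0.0488
  (s,β): 0.05·log₂(1.0204) = 0.0015
  (s,γ): 0.14·log₂(0.8163) = -0.0410
  (t,α): 0.16·log₂(1.1380) = 0.0298
  (t,β): 0.04·log₂(0.7519) = -0.0165
  (t,γ): 0.18·log₂(0.9667) = -0.0088
Sum = 0.046 bits.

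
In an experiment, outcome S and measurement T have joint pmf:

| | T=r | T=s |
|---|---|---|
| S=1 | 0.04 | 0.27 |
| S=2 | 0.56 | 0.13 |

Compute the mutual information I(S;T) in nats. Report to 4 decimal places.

Marginals: p(S) = (0.3100, 0.6900), p(T) = (0.6000, 0.4000).
I(S;T) = Σ p(x,y)·ln[p(x,y)/(p(x)p(y))].
  (1,r): 0.04·ln(0.2151) = -0.06147
  (1,s): 0.27·ln(2.1774) = 0.21010
  (2,r): 0.56·ln(1.3527) = 0.16916
  (2,s): 0.13·ln(0.4710) = -0.09787
Sum = 0.2199 nats.

0.2199 nats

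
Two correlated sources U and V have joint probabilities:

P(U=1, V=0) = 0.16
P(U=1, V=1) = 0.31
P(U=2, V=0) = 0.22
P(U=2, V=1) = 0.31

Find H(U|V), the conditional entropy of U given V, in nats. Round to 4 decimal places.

0.6884 nats

Chain rule: H(U|V) = H(U,V) − H(V).
Marginals: p(U) = (0.4700, 0.5300), p(V) = (0.3800, 0.6200).
H(U,V) = 1.3525 nats; H(V) = 0.6641 nats.
H(U|V) = 1.3525 − 0.6641 = 0.6884 nats.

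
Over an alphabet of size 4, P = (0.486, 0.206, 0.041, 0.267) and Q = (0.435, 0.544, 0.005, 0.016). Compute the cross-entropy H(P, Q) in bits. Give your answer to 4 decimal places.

H(P,Q) = −Σ p·log₂ q.
  −0.486·log₂(0.435) = 0.58364
  −0.206·log₂(0.544) = 0.18093
  −0.041·log₂(0.005) = 0.31340
  −0.267·log₂(0.016) = 1.59286
H(P,Q) = 2.6708 bits.

2.6708 bits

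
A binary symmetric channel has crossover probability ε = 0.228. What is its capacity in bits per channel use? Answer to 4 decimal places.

Binary symmetric channel: C = 1 − h₂(ε) where h₂ is the binary entropy function.
h₂(0.228) = −0.228·log₂0.228 − 0.772·log₂0.772 = 0.7745.
C = 1 − 0.7745 = 0.2255 bits per channel use.

0.2255 bits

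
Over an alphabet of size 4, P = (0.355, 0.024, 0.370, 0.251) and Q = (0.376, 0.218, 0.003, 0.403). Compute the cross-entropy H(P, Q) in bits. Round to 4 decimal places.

H(P,Q) = −Σ p·log₂ q.
  −0.355·log₂(0.376) = 0.50097
  −0.024·log₂(0.218) = 0.05274
  −0.370·log₂(0.003) = 3.10090
  −0.251·log₂(0.403) = 0.32910
H(P,Q) = 3.9837 bits.

3.9837 bits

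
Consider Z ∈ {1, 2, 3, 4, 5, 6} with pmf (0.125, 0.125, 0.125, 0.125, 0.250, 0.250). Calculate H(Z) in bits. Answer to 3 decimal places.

2.500 bits

H(Z) = −Σ p·log₂ p.
  −(0.125)·log₂(0.125) = 0.3750
  −(0.125)·log₂(0.125) = 0.3750
  −(0.125)·log₂(0.125) = 0.3750
  −(0.125)·log₂(0.125) = 0.3750
  −(0.250)·log₂(0.250) = 0.5000
  −(0.250)·log₂(0.250) = 0.5000
Sum: 0.3750 + 0.3750 + 0.3750 + 0.3750 + 0.5000 + 0.5000 = 2.500 bits.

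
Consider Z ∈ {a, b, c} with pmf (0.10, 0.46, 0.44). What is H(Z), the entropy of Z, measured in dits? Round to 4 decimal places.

0.4120 dits

H(Z) = −Σ p·log₁₀ p.
  −(0.10)·log₁₀(0.10) = 0.10000
  −(0.46)·log₁₀(0.46) = 0.15513
  −(0.44)·log₁₀(0.44) = 0.15688
Sum: 0.10000 + 0.15513 + 0.15688 = 0.4120 dits.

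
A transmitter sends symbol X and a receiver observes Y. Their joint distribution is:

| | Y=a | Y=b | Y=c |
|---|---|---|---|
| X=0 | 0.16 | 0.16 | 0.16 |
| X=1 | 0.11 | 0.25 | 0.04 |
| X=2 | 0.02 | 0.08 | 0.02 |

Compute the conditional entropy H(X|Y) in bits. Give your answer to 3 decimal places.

Marginals: p(X) = (0.4800, 0.4000, 0.1200), p(Y) = (0.2900, 0.4900, 0.2200).
H(X|Y) = Σ p(Y) · H(X|Y=·).
  Y=a: p=0.2900, H(X|Y=a) = 1.2699
  Y=b: p=0.4900, H(X|Y=b) = 1.4495
  Y=c: p=0.2200, H(X|Y=c) = 1.0958
Weighted sum = 1.320 bits.

1.320 bits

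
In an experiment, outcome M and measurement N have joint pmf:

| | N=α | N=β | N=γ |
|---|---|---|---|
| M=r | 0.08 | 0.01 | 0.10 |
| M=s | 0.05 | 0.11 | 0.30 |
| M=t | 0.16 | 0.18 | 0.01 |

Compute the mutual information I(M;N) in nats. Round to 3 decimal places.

0.246 nats

Marginals: p(M) = (0.1900, 0.4600, 0.3500), p(N) = (0.2900, 0.3000, 0.4100).
I(M;N) = H(M) + H(N) − H(M,N).
H(M) = 1.0402, H(N) = 1.0857, H(M,N) = 1.8801.
I(M;N) = 1.0402 + 1.0857 − 1.8801 = 0.246 nats.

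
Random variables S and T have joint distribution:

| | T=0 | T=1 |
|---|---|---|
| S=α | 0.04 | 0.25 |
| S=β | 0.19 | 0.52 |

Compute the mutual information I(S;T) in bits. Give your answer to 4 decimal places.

0.0152 bits

Marginals: p(S) = (0.2900, 0.7100), p(T) = (0.2300, 0.7700).
I(S;T) = Σ p(x,y)·log₂[p(x,y)/(p(x)p(y))].
  (α,0): 0.04·log₂(0.5997) = -0.02951
  (α,1): 0.25·log₂(1.1196) = 0.04074
  (β,0): 0.19·log₂(1.1635) = 0.04151
  (β,1): 0.52·log₂(0.9512) = -0.03756
Sum = 0.0152 bits.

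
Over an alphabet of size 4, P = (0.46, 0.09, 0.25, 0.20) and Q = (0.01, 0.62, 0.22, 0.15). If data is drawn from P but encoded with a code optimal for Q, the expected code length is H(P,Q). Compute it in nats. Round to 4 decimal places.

2.9194 nats

H(P,Q) = −Σ p·ln q.
  −0.46·ln(0.01) = 2.11838
  −0.09·ln(0.62) = 0.04302
  −0.25·ln(0.22) = 0.37853
  −0.20·ln(0.15) = 0.37942
H(P,Q) = 2.9194 nats.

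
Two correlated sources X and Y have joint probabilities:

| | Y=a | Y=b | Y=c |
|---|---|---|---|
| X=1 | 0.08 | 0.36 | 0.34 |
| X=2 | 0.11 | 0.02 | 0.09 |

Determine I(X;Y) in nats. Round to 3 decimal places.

0.099 nats

Marginals: p(X) = (0.7800, 0.2200), p(Y) = (0.1900, 0.3800, 0.4300).
I(X;Y) = Σ p(x,y)·ln[p(x,y)/(p(x)p(y))].
  (1,a): 0.08·ln(0.5398) = -0.0493
  (1,b): 0.36·ln(1.2146) = 0.0700
  (1,c): 0.34·ln(1.0137) = 0.0046
  (2,a): 0.11·ln(2.6316) = 0.1064
  (2,b): 0.02·ln(0.2392) = -0.0286
  (2,c): 0.09·ln(0.9514) = -0.0045
Sum = 0.099 nats.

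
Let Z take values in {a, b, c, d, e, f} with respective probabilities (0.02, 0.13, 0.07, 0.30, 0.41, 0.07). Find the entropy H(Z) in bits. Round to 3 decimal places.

H(Z) = −Σ p·log₂ p.
  −(0.02)·log₂(0.02) = 0.1129
  −(0.13)·log₂(0.13) = 0.3826
  −(0.07)·log₂(0.07) = 0.2686
  −(0.30)·log₂(0.30) = 0.5211
  −(0.41)·log₂(0.41) = 0.5274
  −(0.07)·log₂(0.07) = 0.2686
Sum: 0.1129 + 0.3826 + 0.2686 + 0.5211 + 0.5274 + 0.2686 = 2.081 bits.

2.081 bits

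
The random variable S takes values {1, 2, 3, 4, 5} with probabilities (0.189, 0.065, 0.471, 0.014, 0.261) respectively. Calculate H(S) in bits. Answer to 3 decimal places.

H(S) = −Σ p·log₂ p.
  −(0.189)·log₂(0.189) = 0.4543
  −(0.065)·log₂(0.065) = 0.2563
  −(0.471)·log₂(0.471) = 0.5116
  −(0.014)·log₂(0.014) = 0.0862
  −(0.261)·log₂(0.261) = 0.5058
Sum: 0.4543 + 0.2563 + 0.5116 + 0.0862 + 0.5058 = 1.814 bits.

1.814 bits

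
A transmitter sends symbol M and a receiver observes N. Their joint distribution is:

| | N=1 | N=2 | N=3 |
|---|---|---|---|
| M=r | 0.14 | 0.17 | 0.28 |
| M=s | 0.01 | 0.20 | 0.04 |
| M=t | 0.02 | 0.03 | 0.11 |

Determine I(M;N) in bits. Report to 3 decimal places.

Marginals: p(M) = (0.5900, 0.2500, 0.1600), p(N) = (0.1700, 0.4000, 0.4300).
I(M;N) = Σ p(x,y)·log₂[p(x,y)/(p(x)p(y))].
  (r,1): 0.14·log₂(1.3958) = 0.0674
  (r,2): 0.17·log₂(0.7203) = -0.0805
  (r,3): 0.28·log₂(1.1037) = 0.0398
  (s,1): 0.01·log₂(0.2353) = -0.0209
  (s,2): 0.20·log₂(2.0000) = 0.2000
  (s,3): 0.04·log₂(0.3721) = -0.0571
  (t,1): 0.02·log₂(0.7353) = -0.0089
  (t,2): 0.03·log₂(0.4688) = -0.0328
  (t,3): 0.11·log₂(1.5988) = 0.0745
Sum = 0.182 bits.

0.182 bits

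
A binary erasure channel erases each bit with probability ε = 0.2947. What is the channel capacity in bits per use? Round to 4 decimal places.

0.7053 bits

Binary erasure channel: capacity C = 1 − ε.
C = 1 − 0.2947 = 0.7053 bits per channel use.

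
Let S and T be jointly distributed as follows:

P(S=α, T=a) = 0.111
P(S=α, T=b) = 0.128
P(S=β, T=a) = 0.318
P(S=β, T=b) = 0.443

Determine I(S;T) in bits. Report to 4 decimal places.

Marginals: p(S) = (0.2390, 0.7610), p(T) = (0.4290, 0.5710).
I(S;T) = Σ p(x,y)·log₂[p(x,y)/(p(x)p(y))].
  (α,a): 0.111·log₂(1.0826) = 0.01271
  (α,b): 0.128·log₂(0.9379) = -0.01183
  (β,a): 0.318·log₂(0.9741) = -0.01206
  (β,b): 0.443·log₂(1.0195) = 0.01234
Sum = 0.0012 bits.

0.0012 bits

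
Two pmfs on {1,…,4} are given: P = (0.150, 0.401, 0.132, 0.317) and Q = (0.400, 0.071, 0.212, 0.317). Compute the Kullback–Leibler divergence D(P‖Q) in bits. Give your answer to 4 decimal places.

0.6991 bits

D(P‖Q) = Σ p·log₂(p/q).
  0.150·log₂(0.150/0.400) = -0.21226
  0.401·log₂(0.401/0.071) = 1.00158
  0.132·log₂(0.132/0.212) = -0.09023
  0.317·log₂(0.317/0.317) = 0.00000
D(P‖Q) = 0.6991 bits.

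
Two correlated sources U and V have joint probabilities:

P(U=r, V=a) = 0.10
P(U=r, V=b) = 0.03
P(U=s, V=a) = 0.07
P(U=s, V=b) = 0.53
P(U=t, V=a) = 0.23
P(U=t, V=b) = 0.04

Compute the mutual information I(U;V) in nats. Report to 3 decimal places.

0.273 nats

Marginals: p(U) = (0.1300, 0.6000, 0.2700), p(V) = (0.4000, 0.6000).
I(U;V) = H(U) + H(V) − H(U,V).
H(U) = 0.9252, H(V) = 0.6730, H(U,V) = 1.3249.
I(U;V) = 0.9252 + 0.6730 − 1.3249 = 0.273 nats.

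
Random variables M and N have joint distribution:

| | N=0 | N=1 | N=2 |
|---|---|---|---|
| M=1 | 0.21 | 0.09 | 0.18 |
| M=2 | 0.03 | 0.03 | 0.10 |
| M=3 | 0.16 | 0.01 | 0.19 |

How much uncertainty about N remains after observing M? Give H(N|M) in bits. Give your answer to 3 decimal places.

Chain rule: H(N|M) = H(M,N) − H(M).
Marginals: p(M) = (0.4800, 0.1600, 0.3600), p(N) = (0.4000, 0.1300, 0.4700).
H(M,N) = 2.8112 bits; H(M) = 1.4619 bits.
H(N|M) = 2.8112 − 1.4619 = 1.349 bits.

1.349 bits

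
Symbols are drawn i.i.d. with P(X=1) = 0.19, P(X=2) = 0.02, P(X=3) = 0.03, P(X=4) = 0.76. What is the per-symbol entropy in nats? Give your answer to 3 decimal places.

0.708 nats

H(X) = −Σ p·ln p.
  −(0.19)·ln(0.19) = 0.3155
  −(0.02)·ln(0.02) = 0.0782
  −(0.03)·ln(0.03) = 0.1052
  −(0.76)·ln(0.76) = 0.2086
Sum: 0.3155 + 0.0782 + 0.1052 + 0.2086 = 0.708 nats.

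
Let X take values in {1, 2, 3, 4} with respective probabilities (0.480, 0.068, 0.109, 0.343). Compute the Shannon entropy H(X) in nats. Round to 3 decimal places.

1.144 nats

H(X) = −Σ p·ln p.
  −(0.480)·ln(0.480) = 0.3523
  −(0.068)·ln(0.068) = 0.1828
  −(0.109)·ln(0.109) = 0.2416
  −(0.343)·ln(0.343) = 0.3670
Sum: 0.3523 + 0.1828 + 0.2416 + 0.3670 = 1.144 nats.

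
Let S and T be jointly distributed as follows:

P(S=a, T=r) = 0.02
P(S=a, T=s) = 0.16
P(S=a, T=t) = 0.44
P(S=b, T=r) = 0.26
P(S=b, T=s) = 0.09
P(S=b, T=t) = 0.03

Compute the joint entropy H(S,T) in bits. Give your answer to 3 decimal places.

H(S,T) = −Σ p(x,y)·log₂ p(x,y) over all 6 cells.
  cell (a,r): −0.02·log₂0.02 = 0.1129
  cell (a,s): −0.16·log₂0.16 = 0.4230
  cell (a,t): −0.44·log₂0.44 = 0.5211
  cell (b,r): −0.26·log₂0.26 = 0.5053
  cell (b,s): −0.09·log₂0.09 = 0.3127
  cell (b,t): −0.03·log₂0.03 = 0.1518
Sum = 2.027 bits.

2.027 bits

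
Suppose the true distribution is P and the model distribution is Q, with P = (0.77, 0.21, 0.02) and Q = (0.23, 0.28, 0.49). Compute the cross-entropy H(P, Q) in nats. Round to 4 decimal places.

1.4132 nats

H(P,Q) = −Σ p·ln q.
  −0.77·ln(0.23) = 1.13165
  −0.21·ln(0.28) = 0.26732
  −0.02·ln(0.49) = 0.01427
H(P,Q) = 1.4132 nats.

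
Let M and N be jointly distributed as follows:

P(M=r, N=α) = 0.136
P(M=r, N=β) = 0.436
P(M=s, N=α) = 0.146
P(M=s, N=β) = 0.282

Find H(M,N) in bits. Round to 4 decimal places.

H(M,N) = −Σ p(x,y)·log₂ p(x,y) over all 4 cells.
  cell (r,α): −0.136·log₂0.136 = 0.39145
  cell (r,β): −0.436·log₂0.436 = 0.52215
  cell (s,α): −0.146·log₂0.146 = 0.40529
  cell (s,β): −0.282·log₂0.282 = 0.51500
Sum = 1.8339 bits.

1.8339 bits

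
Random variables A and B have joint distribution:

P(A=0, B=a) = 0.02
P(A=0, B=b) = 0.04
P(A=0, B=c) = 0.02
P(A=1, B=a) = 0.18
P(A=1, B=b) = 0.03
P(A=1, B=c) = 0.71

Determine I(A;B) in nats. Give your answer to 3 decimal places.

0.074 nats

Marginals: p(A) = (0.0800, 0.9200), p(B) = (0.2000, 0.0700, 0.7300).
I(A;B) = Σ p(x,y)·ln[p(x,y)/(p(x)p(y))].
  (0,a): 0.02·ln(1.2500) = 0.0045
  (0,b): 0.04·ln(7.1429) = 0.0786
  (0,c): 0.02·ln(0.3425) = -0.0214
  (1,a): 0.18·ln(0.9783) = -0.0040
  (1,b): 0.03·ln(0.4658) = -0.0229
  (1,c): 0.71·ln(1.0572) = 0.0395
Sum = 0.074 nats.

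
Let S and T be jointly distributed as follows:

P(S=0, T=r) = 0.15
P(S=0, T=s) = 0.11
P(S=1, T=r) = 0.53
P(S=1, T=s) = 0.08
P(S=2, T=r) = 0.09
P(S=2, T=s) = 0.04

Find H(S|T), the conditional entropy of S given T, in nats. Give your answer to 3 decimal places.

0.872 nats

Chain rule: H(S|T) = H(S,T) − H(T).
Marginals: p(S) = (0.2600, 0.6100, 0.1300), p(T) = (0.7700, 0.2300).
H(S,T) = 1.4114 nats; H(T) = 0.5393 nats.
H(S|T) = 1.4114 − 0.5393 = 0.872 nats.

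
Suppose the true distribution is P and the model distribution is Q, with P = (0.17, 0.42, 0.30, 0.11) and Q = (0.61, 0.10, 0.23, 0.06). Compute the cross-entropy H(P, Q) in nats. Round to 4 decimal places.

1.8015 nats

H(P,Q) = −Σ p·ln q.
  −0.17·ln(0.61) = 0.08403
  −0.42·ln(0.10) = 0.96709
  −0.30·ln(0.23) = 0.44090
  −0.11·ln(0.06) = 0.30948
H(P,Q) = 1.8015 nats.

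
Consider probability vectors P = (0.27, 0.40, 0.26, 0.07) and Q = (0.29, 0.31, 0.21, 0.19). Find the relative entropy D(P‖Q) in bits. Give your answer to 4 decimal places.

0.0985 bits

D(P‖Q) = Σ p·log₂(p/q).
  0.27·log₂(0.27/0.29) = -0.02784
  0.40·log₂(0.40/0.31) = 0.14709
  0.26·log₂(0.26/0.21) = 0.08011
  0.07·log₂(0.07/0.19) = -0.10084
D(P‖Q) = 0.0985 bits.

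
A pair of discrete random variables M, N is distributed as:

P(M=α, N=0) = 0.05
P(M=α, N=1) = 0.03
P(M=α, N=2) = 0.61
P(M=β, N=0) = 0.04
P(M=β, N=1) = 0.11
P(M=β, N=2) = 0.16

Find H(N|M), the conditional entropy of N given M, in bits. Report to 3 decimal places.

0.869 bits

Chain rule: H(N|M) = H(M,N) − H(M).
Marginals: p(M) = (0.6900, 0.3100), p(N) = (0.0900, 0.1400, 0.7700).
H(M,N) = 1.7619 bits; H(M) = 0.8932 bits.
H(N|M) = 1.7619 − 0.8932 = 0.869 bits.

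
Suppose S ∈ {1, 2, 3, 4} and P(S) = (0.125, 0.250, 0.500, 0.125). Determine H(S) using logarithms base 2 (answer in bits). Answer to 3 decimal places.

1.750 bits

H(S) = −Σ p·log₂ p.
  −(0.125)·log₂(0.125) = 0.3750
  −(0.250)·log₂(0.250) = 0.5000
  −(0.500)·log₂(0.500) = 0.5000
  −(0.125)·log₂(0.125) = 0.3750
Sum: 0.3750 + 0.5000 + 0.5000 + 0.3750 = 1.750 bits.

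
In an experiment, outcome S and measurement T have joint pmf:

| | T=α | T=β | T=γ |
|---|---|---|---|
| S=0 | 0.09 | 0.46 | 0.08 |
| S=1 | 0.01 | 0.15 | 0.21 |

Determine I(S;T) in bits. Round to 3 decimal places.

0.166 bits

Marginals: p(S) = (0.6300, 0.3700), p(T) = (0.1000, 0.6100, 0.2900).
I(S;T) = H(S) + H(T) − H(S,T).
H(S) = 0.9507, H(T) = 1.2851, H(S,T) = 2.0693.
I(S;T) = 0.9507 + 1.2851 − 2.0693 = 0.166 bits.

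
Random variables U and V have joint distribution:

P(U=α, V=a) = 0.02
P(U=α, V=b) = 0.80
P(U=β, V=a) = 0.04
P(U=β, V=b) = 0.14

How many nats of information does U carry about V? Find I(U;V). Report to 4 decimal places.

0.0376 nats

Marginals: p(U) = (0.8200, 0.1800), p(V) = (0.0600, 0.9400).
I(U;V) = H(U) + H(V) − H(U,V).
H(U) = 0.4714, H(V) = 0.2270, H(U,V) = 0.6608.
I(U;V) = 0.4714 + 0.2270 − 0.6608 = 0.0376 nats.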